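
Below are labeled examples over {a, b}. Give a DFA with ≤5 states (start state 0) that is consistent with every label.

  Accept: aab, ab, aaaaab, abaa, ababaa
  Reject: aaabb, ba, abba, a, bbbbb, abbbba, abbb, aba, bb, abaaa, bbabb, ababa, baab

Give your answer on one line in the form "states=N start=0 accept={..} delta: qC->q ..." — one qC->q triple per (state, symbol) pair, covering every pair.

states=4 start=0 accept={1} delta: 0a->0 0b->1 1a->2 1b->3 2a->1 2b->1 3a->0 3b->0

Grow the machine one transition at a time. Run the examples from 0; the earliest place one falls off (shortest prefix, ties alphabetical) gets sent to the lowest-numbered state that keeps every Accept/Reject pair distinguishable — a pair clashes when both reach the same state with identical unread suffix — and to a fresh state only if none does.
a: 0a undefined. 0a->0: ok.
b: 0b undefined. 0b->0: no, aab/aaabb meet in 0. Open state 1: 0b->1.
ba: 1a undefined. 1a->0: no, aab/baab meet in 1. 1a->1: no, aab/ba meet in 1. Open state 2: 1a->2.
bb: 1b undefined. 1b->0: no, aab/bbbbb meet in 1. 1b->1: no, aab/aaabb meet in 1. 1b->2: no, abaa/abba meet in 2 with "a" left. Open state 3: 1b->3.
baa: 2a undefined. 2a->0: no, aab/baab meet in 1. 2a->1: ok.
bba: 3a undefined. 3a->0: ok.
bbb: 3b undefined. 3b->0: ok.
abab: 2b undefined. 2b->0: no, ababaa/abba meet in 0. 2b->1: ok.
All examples now run through 4 states with every (state, symbol) defined. Accept strings end in {1}, Reject strings end in {0,2,3}; accept={1}.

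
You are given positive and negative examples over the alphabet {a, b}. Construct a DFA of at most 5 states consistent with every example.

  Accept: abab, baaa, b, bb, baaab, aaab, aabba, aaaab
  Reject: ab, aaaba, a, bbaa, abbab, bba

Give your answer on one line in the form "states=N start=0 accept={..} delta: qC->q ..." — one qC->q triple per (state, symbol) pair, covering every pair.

states=4 start=0 accept={0,3} delta: 0a->1 0b->0 1a->2 1b->2 2a->3 2b->1 3a->0 3b->0

Grow the machine one transition at a time. Run the examples from 0; the earliest place one falls off (shortest prefix, ties alphabetical) gets sent to the lowest-numbered state that keeps every Accept/Reject pair distinguishable — a pair clashes when both reach the same state with identical unread suffix — and to a fresh state only if none does.
a: 0a undefined. 0a->0: no, b/ab meet in 0 with "b" left. Open state 1: 0a->1.
b: 0b undefined. 0b->0: ok.
aa: 1a undefined. 1a->0: no, baaa/a meet in 1. 1a->1: no, baaa/a meet in 1. Open state 2: 1a->2.
ab: 1b undefined. 1b->0: no, abab/ab meet in 0. 1b->1: no, abab/abbab meet in 2 with "b" left. 1b->2: ok.
aaa: 2a undefined. 2a->0: no, aaaab/ab meet in 2. 2a->1: no, abab/ab meet in 2. 2a->2: no, baaa/ab meet in 2. Open state 3: 2a->3.
aab: 2b undefined. 2b->0: no, aabba/a meet in 1. 2b->1: ok.
aaaa: 3a undefined. 3a->0: ok.
aaab: 3b undefined. 3b->0: ok.
All examples now run through 4 states with every (state, symbol) defined. Accept strings end in {0,3}, Reject strings end in {1,2}; accept={0,3}.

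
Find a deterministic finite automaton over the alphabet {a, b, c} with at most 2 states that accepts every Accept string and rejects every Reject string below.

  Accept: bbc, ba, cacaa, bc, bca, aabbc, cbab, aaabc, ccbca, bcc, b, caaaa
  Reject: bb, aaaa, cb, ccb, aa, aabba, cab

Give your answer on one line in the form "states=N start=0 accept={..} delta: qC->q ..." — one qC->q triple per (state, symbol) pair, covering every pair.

Fold the examples into a partial DFA from state 0: repeatedly fix the first undefined (state, symbol) met by the shortest-then-alphabetical prefix, trying targets in increasing order and rejecting any under which an Accept and a Reject string meet in one state with the same remainder; add a state when all current targets are rejected. Accepting states are where Accept strings end.
a: 0a undefined. 0a->0: ok.
b: 0b undefined. 0b->0: no, ba/bb meet in 0. Open state 1: 0b->1.
c: 0c undefined. 0c->0: no, cacaa/aaaa meet in 0. 0c->1: ok.
ba: 1a undefined. 1a->0: no, ba/aaaa meet in 0. 1a->1: ok.
bb: 1b undefined. 1b->0: ok.
bc: 1c undefined. 1c->0: no, bbc/ccb meet in 1. 1c->1: ok.
All examples now run through 2 states with every (state, symbol) defined. Accept strings end in {1}, Reject strings end in {0}; accept={1}.

states=2 start=0 accept={1} delta: 0a->0 0b->1 0c->1 1a->1 1b->0 1c->1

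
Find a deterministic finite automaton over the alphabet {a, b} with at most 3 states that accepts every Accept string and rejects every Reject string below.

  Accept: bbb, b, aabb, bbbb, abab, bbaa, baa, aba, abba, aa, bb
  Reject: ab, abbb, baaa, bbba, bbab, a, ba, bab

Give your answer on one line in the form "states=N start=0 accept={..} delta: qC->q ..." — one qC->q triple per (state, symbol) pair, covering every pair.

Fold the examples into a partial DFA from state 0: repeatedly fix the first undefined (state, symbol) met by the shortest-then-alphabetical prefix, trying targets in increasing order and rejecting any under which an Accept and a Reject string meet in one state with the same remainder; add a state when all current targets are rejected. Accepting states are where Accept strings end.
a: 0a undefined. 0a->0: no, bbb/abbb meet in 0 with "bbb" left. Open state 1: 0a->1.
b: 0b undefined. 0b->0: ok.
aa: 1a undefined. 1a->0: ok.
ab: 1b undefined. 1b->0: no, bbb/ab meet in 0. 1b->1: ok.
All examples now run through 2 states with every (state, symbol) defined. Accept strings end in {0}, Reject strings end in {1}; accept={0}.

states=2 start=0 accept={0} delta: 0a->1 0b->0 1a->0 1b->1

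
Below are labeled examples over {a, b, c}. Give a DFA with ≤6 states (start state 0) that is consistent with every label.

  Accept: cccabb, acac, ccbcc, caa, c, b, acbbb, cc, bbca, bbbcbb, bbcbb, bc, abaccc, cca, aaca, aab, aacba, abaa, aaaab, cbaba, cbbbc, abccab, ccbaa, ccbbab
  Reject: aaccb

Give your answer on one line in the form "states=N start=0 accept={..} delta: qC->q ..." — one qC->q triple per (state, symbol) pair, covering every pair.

states=4 start=0 accept={0,1,2} delta: 0a->0 0b->0 0c->1 1a->0 1b->0 1c->2 2a->0 2b->3 2c->0 3a->0 3b->0 3c->0

Fold the examples into a partial DFA from state 0: repeatedly fix the first undefined (state, symbol) met by the shortest-then-alphabetical prefix, trying targets in increasing order and rejecting any under which an Accept and a Reject string meet in one state with the same remainder; add a state when all current targets are rejected. Accepting states are where Accept strings end.
a: 0a undefined. 0a->0: ok.
b: 0b undefined. 0b->0: ok.
c: 0c undefined. 0c->0: no, cccabb/aaccb meet in 0. Open state 1: 0c->1.
ca: 1a undefined. 1a->0: ok.
cb: 1b undefined. 1b->0: ok.
cc: 1c undefined. 1c->0: no, cccabb/aaccb meet in 0. 1c->1: no, cccabb/aaccb meet in 0. Open state 2: 1c->2.
cca: 2a undefined. 2a->0: ok.
ccb: 2b undefined. 2b->0: no, caa/aaccb meet in 0. 2b->1: no, acac/aaccb meet in 1. 2b->2: no, cc/aaccb meet in 2. Open state 3: 2b->3.
ccc: 2c undefined. 2c->0: ok.
ccba: 3a undefined. 3a->0: ok.
ccbb: 3b undefined. 3b->0: ok.
ccbc: 3c undefined. 3c->0: ok.
All examples now run through 4 states with every (state, symbol) defined. Accept strings end in {0,1,2}, Reject strings end in {3}; accept={0,1,2}.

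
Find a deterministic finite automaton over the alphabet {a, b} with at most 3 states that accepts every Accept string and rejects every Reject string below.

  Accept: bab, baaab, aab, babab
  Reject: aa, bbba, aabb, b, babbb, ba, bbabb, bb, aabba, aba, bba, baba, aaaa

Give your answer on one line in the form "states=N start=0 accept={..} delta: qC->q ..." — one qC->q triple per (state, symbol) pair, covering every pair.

states=3 start=0 accept={2} delta: 0a->1 0b->0 1a->1 1b->2 2a->1 2b->0

State merging on the prefix tree: take the shortest (then alphabetical) example prefix whose next move is undefined and point that move at state 0, else 1, else 2, ...; a target is out if some Accept/Reject pair would then sit in one state with the same input left (inseparable). If every existing state is out, open a new one.
a: 0a undefined. 0a->0: no, aab/b meet in 0 with "b" left. Open state 1: 0a->1.
b: 0b undefined. 0b->0: ok.
aa: 1a undefined. 1a->0: no, aab/aa meet in 0. 1a->1: ok.
ab: 1b undefined. 1b->0: no, bab/aabb meet in 0. 1b->1: no, bab/aa meet in 1. Open state 2: 1b->2.
aba: 2a undefined. 2a->0: no, babab/b meet in 0. 2a->1: ok.
aabb: 2b undefined. 2b->0: ok.
All examples now run through 3 states with every (state, symbol) defined. Accept strings end in {2}, Reject strings end in {0,1}; accept={2}.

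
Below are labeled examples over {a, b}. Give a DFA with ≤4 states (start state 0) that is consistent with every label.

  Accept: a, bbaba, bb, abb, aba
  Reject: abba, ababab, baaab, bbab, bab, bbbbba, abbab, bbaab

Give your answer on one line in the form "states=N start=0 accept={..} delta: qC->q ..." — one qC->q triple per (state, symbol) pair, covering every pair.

Grow the machine one transition at a time. Run the examples from 0; the earliest place one falls off (shortest prefix, ties alphabetical) gets sent to the lowest-numbered state that keeps every Accept/Reject pair distinguishable — a pair clashes when both reach the same state with identical unread suffix — and to a fresh state only if none does.
a: 0a undefined. 0a->0: ok.
b: 0b undefined. 0b->0: no, a/abba meet in 0. Open state 1: 0b->1.
ba: 1a undefined. 1a->0: ok.
bb: 1b undefined. 1b->0: no, a/abba meet in 0. 1b->1: no, a/abba meet in 0. Open state 2: 1b->2.
bba: 2a undefined. 2a->0: no, a/abba meet in 0. 2a->1: no, bbaba/abba meet in 1. 2a->2: no, bb/abba meet in 2. Open state 3: 2a->3.
bbb: 2b undefined. 2b->0: ok.
bbaa: 3a undefined. 3a->0: ok.
bbab: 3b undefined. 3b->0: no, a/bbab meet in 0. 3b->1: ok.
All examples now run through 4 states with every (state, symbol) defined. Accept strings end in {0,2}, Reject strings end in {1,3}; accept={0,2}.

states=4 start=0 accept={0,2} delta: 0a->0 0b->1 1a->0 1b->2 2a->3 2b->0 3a->0 3b->1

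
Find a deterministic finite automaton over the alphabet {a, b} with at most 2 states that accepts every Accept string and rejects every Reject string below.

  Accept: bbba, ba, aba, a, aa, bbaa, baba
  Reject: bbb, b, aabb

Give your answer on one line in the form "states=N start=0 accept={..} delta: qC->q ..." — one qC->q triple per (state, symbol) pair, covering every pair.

Fold the examples into a partial DFA from state 0: repeatedly fix the first undefined (state, symbol) met by the shortest-then-alphabetical prefix, trying targets in increasing order and rejecting any under which an Accept and a Reject string meet in one state with the same remainder; add a state when all current targets are rejected. Accepting states are where Accept strings end.
a: 0a undefined. 0a->0: ok.
b: 0b undefined. 0b->0: no, bbba/bbb meet in 0. Open state 1: 0b->1.
ba: 1a undefined. 1a->0: ok.
bb: 1b undefined. 1b->0: no, bbba/aabb meet in 0. 1b->1: ok.
All examples now run through 2 states with every (state, symbol) defined. Accept strings end in {0}, Reject strings end in {1}; accept={0}.

states=2 start=0 accept={0} delta: 0a->0 0b->1 1a->0 1b->1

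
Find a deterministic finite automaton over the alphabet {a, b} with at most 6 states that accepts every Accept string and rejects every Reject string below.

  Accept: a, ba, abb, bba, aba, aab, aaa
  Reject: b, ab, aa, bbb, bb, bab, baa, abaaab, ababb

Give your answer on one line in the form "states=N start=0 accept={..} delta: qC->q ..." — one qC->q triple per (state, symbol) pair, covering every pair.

states=4 start=0 accept={1,3} delta: 0a->1 0b->0 1a->2 1b->2 2a->3 2b->1 3a->0 3b->0

State merging on the prefix tree: take the shortest (then alphabetical) example prefix whose next move is undefined and point that move at state 0, else 1, else 2, ...; a target is out if some Accept/Reject pair would then sit in one state with the same input left (inseparable). If every existing state is out, open a new one.
a: 0a undefined. 0a->0: no, a/aa meet in 0. Open state 1: 0a->1.
b: 0b undefined. 0b->0: ok.
aa: 1a undefined. 1a->0: no, aab/b meet in 0. 1a->1: no, a/aa meet in 1. Open state 2: 1a->2.
ab: 1b undefined. 1b->0: no, abb/b meet in 0. 1b->1: no, a/ab meet in 1. 1b->2: ok.
aaa: 2a undefined. 2a->0: no, abb/abaaab meet in 2 with "b" left. 2a->1: no, abb/ababb meet in 2 with "b" left. 2a->2: no, abb/abaaab meet in 2 with "b" left. Open state 3: 2a->3.
aab: 2b undefined. 2b->0: no, abb/b meet in 0. 2b->1: ok.
abaa: 3a undefined. 3a->0: ok.
abab: 3b undefined. 3b->0: ok.
All examples now run through 4 states with every (state, symbol) defined. Accept strings end in {1,3}, Reject strings end in {0,2}; accept={1,3}.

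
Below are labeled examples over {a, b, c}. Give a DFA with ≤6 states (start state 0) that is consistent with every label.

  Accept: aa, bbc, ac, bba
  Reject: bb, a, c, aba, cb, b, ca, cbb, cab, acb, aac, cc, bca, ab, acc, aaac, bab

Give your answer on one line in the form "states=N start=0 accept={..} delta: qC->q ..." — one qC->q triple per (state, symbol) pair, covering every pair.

states=4 start=0 accept={3} delta: 0a->1 0b->2 0c->0 1a->3 1b->0 1c->3 2a->0 2b->1 2c->0 3a->0 3b->0 3c->0

Fold the examples into a partial DFA from state 0: repeatedly fix the first undefined (state, symbol) met by the shortest-then-alphabetical prefix, trying targets in increasing order and rejecting any under which an Accept and a Reject string meet in one state with the same remainder; add a state when all current targets are rejected. Accepting states are where Accept strings end.
a: 0a undefined. 0a->0: no, aa/a meet in 0. Open state 1: 0a->1.
b: 0b undefined. 0b->0: no, bbc/c meet in 0 with "c" left. 0b->1: no, bba/aba meet in 1 with "ba" left. Open state 2: 0b->2.
c: 0c undefined. 0c->0: ok.
aa: 1a undefined. 1a->0: no, aa/c meet in 0. 1a->1: no, aa/a meet in 1. 1a->2: no, aa/cb meet in 2. Open state 3: 1a->3.
ab: 1b undefined. 1b->0: ok.
ac: 1c undefined. 1c->0: no, ac/c meet in 0. 1c->1: no, ac/a meet in 1. 1c->2: no, ac/cb meet in 2. 1c->3: ok.
ba: 2a undefined. 2a->0: ok.
bb: 2b undefined. 2b->0: no, bbc/bb meet in 0. 2b->1: ok.
bc: 2c undefined. 2c->0: ok.
aaa: 3a undefined. 3a->0: ok.
aac: 3c undefined. 3c->0: ok.
acb: 3b undefined. 3b->0: ok.
All examples now run through 4 states with every (state, symbol) defined. Accept strings end in {3}, Reject strings end in {0,1,2}; accept={3}.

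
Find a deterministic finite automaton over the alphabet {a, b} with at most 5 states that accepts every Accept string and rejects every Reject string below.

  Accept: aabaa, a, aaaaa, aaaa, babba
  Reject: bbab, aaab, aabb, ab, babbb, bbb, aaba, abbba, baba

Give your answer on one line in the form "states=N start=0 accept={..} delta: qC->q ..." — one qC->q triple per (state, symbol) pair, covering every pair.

State merging on the prefix tree: take the shortest (then alphabetical) example prefix whose next move is undefined and point that move at state 0, else 1, else 2, ...; a target is out if some Accept/Reject pair would then sit in one state with the same input left (inseparable). If every existing state is out, open a new one.
a: 0a undefined. 0a->0: ok.
b: 0b undefined. 0b->0: no, aabaa/bbab meet in 0. Open state 1: 0b->1.
ba: 1a undefined. 1a->0: no, aabaa/aaba meet in 0. 1a->1: no, aabaa/aaab meet in 1. Open state 2: 1a->2.
bb: 1b undefined. 1b->0: no, a/aabb meet in 0. 1b->1: ok.
bab: 2b undefined. 2b->0: no, a/bbab meet in 0. 2b->1: no, babba/aaba meet in 2. 2b->2: no, aabaa/baba meet in 2 with "a" left. Open state 3: 2b->3.
baba: 3a undefined. 3a->0: no, a/baba meet in 0. 3a->1: ok.
babb: 3b undefined. 3b->0: ok.
aabaa: 2a undefined. 2a->0: ok.
All examples now run through 4 states with every (state, symbol) defined. Accept strings end in {0}, Reject strings end in {1,2,3}; accept={0}.

states=4 start=0 accept={0} delta: 0a->0 0b->1 1a->2 1b->1 2a->0 2b->3 3a->1 3b->0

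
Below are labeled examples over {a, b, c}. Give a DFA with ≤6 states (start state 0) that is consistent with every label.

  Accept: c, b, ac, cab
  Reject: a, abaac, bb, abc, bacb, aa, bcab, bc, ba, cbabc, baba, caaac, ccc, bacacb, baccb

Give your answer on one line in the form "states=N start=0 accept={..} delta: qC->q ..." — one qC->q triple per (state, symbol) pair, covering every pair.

states=4 start=0 accept={1} delta: 0a->0 0b->1 0c->1 1a->2 1b->0 1c->2 2a->1 2b->1 2c->3 3a->0 3b->0 3c->1

State merging on the prefix tree: take the shortest (then alphabetical) example prefix whose next move is undefined and point that move at state 0, else 1, else 2, ...; a target is out if some Accept/Reject pair would then sit in one state with the same input left (inseparable). If every existing state is out, open a new one.
a: 0a undefined. 0a->0: ok.
b: 0b undefined. 0b->0: no, c/abaac meet in 0 with "c" left. Open state 1: 0b->1.
c: 0c undefined. 0c->0: no, c/a meet in 0. 0c->1: ok.
ba: 1a undefined. 1a->0: no, c/abaac meet in 1. 1a->1: no, c/ba meet in 1. Open state 2: 1a->2.
bb: 1b undefined. 1b->0: ok.
bc: 1c undefined. 1c->0: no, c/bcab meet in 1. 1c->1: no, c/abc meet in 1. 1c->2: ok.
bab: 2b undefined. 2b->0: no, cab/a meet in 0. 2b->1: ok.
bac: 2c undefined. 2c->0: no, c/bacb meet in 1. 2c->1: no, c/ccc meet in 1. 2c->2: no, c/bacb meet in 1. Open state 3: 2c->3.
bca: 2a undefined. 2a->0: no, c/abaac meet in 1. 2a->1: ok.
baca: 3a undefined. 3a->0: ok.
bacb: 3b undefined. 3b->0: ok.
bacc: 3c undefined. 3c->0: no, c/baccb meet in 1. 3c->1: ok.
All examples now run through 4 states with every (state, symbol) defined. Accept strings end in {1}, Reject strings end in {0,2,3}; accept={1}.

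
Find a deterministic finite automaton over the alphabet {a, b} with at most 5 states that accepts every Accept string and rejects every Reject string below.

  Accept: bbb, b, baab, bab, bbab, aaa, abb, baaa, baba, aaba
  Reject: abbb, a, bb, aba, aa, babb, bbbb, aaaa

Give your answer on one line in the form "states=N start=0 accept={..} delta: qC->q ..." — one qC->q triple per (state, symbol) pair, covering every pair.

Grow the machine one transition at a time. Run the examples from 0; the earliest place one falls off (shortest prefix, ties alphabetical) gets sent to the lowest-numbered state that keeps every Accept/Reject pair distinguishable — a pair clashes when both reach the same state with identical unread suffix — and to a fresh state only if none does.
a: 0a undefined. 0a->0: no, bbb/abbb meet in 0 with "bbb" left. Open state 1: 0a->1.
b: 0b undefined. 0b->0: no, bbb/bb meet in 0. 0b->1: no, b/a meet in 1. Open state 2: 0b->2.
aa: 1a undefined. 1a->0: no, aaa/a meet in 1. 1a->1: no, aaa/a meet in 1. 1a->2: no, b/aa meet in 2. Open state 3: 1a->3.
ab: 1b undefined. 1b->0: ok.
ba: 2a undefined. 2a->0: no, baaa/aa meet in 3. 2a->1: no, b/babb meet in 2. 2a->2: no, bbb/babb meet in 2 with "bb" left. 2a->3: no, baaa/aaaa meet in 3 with "aa" left. Open state 4: 2a->4.
bb: 2b undefined. 2b->0: no, bbab/abbb meet in 0. 2b->1: no, b/bbbb meet in 2. 2b->2: no, bbb/abbb meet in 2. 2b->3: ok.
aaa: 3a undefined. 3a->0: ok.
aab: 3b undefined. 3b->0: no, b/bbbb meet in 2. 3b->1: no, bbb/a meet in 1. 3b->2: ok.
baa: 4a undefined. 4a->0: no, baaa/a meet in 1. 4a->1: no, baaa/abbb meet in 3. 4a->2: no, baab/abbb meet in 3. 4a->3: ok.
bab: 4b undefined. 4b->0: no, bbb/babb meet in 2. 4b->1: no, bab/a meet in 1. 4b->2: ok.
All examples now run through 5 states with every (state, symbol) defined. Accept strings end in {0,2,4}, Reject strings end in {1,3}; accept={0,2,4}.

states=5 start=0 accept={0,2,4} delta: 0a->1 0b->2 1a->3 1b->0 2a->4 2b->3 3a->0 3b->2 4a->3 4b->2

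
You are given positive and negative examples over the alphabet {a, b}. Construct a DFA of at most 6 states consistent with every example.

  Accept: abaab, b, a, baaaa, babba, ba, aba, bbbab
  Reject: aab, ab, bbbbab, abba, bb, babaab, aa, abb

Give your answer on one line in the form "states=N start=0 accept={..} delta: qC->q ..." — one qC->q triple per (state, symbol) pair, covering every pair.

State merging on the prefix tree: take the shortest (then alphabetical) example prefix whose next move is undefined and point that move at state 0, else 1, else 2, ...; a target is out if some Accept/Reject pair would then sit in one state with the same input left (inseparable). If every existing state is out, open a new one.
a: 0a undefined. 0a->0: no, b/aab meet in 0 with "b" left. Open state 1: 0a->1.
b: 0b undefined. 0b->0: no, abaab/babaab meet in 1 with "baab" left. 0b->1: no, ba/aa meet in 1 with "a" left. Open state 2: 0b->2.
aa: 1a undefined. 1a->0: no, b/aab meet in 2. 1a->1: no, a/aa meet in 1. 1a->2: no, b/aa meet in 2. Open state 3: 1a->3.
ab: 1b undefined. 1b->0: no, abaab/aab meet in 3 with "b" left. 1b->1: no, a/ab meet in 1. 1b->2: no, b/ab meet in 2. 1b->3: ok.
ba: 2a undefined. 2a->0: ok.
bb: 2b undefined. 2b->0: no, ba/bb meet in 0. 2b->1: no, a/bb meet in 1. 2b->2: no, b/bbbbab meet in 2. 2b->3: ok.
aab: 3b undefined. 3b->0: no, b/bbbbab meet in 2. 3b->1: no, a/aab meet in 1. 3b->2: no, b/aab meet in 2. 3b->3: no, baaaa/abba meet in 3 with "a" left. Open state 4: 3b->4.
aba: 3a undefined. 3a->0: no, abaab/ab meet in 3. 3a->1: no, abaab/aab meet in 4. 3a->2: ok.
abba: 4a undefined. 4a->0: no, ba/abba meet in 0. 4a->1: no, a/abba meet in 1. 4a->2: no, abaab/abba meet in 2. 4a->3: no, bbbab/aab meet in 4. 4a->4: ok.
bbbb: 4b undefined. 4b->0: ok.
All examples now run through 5 states with every (state, symbol) defined. Accept strings end in {0,1,2}, Reject strings end in {3,4}; accept={0,1,2}.

states=5 start=0 accept={0,1,2} delta: 0a->1 0b->2 1a->3 1b->3 2a->0 2b->3 3a->2 3b->4 4a->4 4b->0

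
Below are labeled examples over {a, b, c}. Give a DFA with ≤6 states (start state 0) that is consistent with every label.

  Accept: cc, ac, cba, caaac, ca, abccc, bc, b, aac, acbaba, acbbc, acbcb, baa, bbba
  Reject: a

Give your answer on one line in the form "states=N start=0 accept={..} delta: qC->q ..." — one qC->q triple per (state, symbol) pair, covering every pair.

State merging on the prefix tree: take the shortest (then alphabetical) example prefix whose next move is undefined and point that move at state 0, else 1, else 2, ...; a target is out if some Accept/Reject pair would then sit in one state with the same input left (inseparable). If every existing state is out, open a new one.
a: 0a undefined. 0a->0: ok.
b: 0b undefined. 0b->0: no, b/a meet in 0. Open state 1: 0b->1.
c: 0c undefined. 0c->0: no, cc/a meet in 0. 0c->1: ok.
ba: 1a undefined. 1a->0: no, ca/a meet in 0. 1a->1: ok.
bb: 1b undefined. 1b->0: no, cba/a meet in 0. 1b->1: ok.
bc: 1c undefined. 1c->0: no, cc/a meet in 0. 1c->1: ok.
All examples now run through 2 states with every (state, symbol) defined. Accept strings end in {1}, Reject strings end in {0}; accept={1}.

states=2 start=0 accept={1} delta: 0a->0 0b->1 0c->1 1a->1 1b->1 1c->1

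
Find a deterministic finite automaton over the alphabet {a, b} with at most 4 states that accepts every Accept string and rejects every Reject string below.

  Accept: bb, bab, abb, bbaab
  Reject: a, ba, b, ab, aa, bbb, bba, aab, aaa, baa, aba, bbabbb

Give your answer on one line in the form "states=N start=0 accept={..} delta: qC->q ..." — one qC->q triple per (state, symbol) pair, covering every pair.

states=3 start=0 accept={2} delta: 0a->0 0b->1 1a->1 1b->2 2a->1 2b->0

State merging on the prefix tree: take the shortest (then alphabetical) example prefix whose next move is undefined and point that move at state 0, else 1, else 2, ...; a target is out if some Accept/Reject pair would then sit in one state with the same input left (inseparable). If every existing state is out, open a new one.
a: 0a undefined. 0a->0: ok.
b: 0b undefined. 0b->0: no, bb/a meet in 0. Open state 1: 0b->1.
ba: 1a undefined. 1a->0: no, bab/b meet in 1. 1a->1: ok.
bb: 1b undefined. 1b->0: no, bb/a meet in 0. 1b->1: no, bb/ba meet in 1. Open state 2: 1b->2.
bba: 2a undefined. 2a->0: no, bbaab/ba meet in 1. 2a->1: ok.
bbb: 2b undefined. 2b->0: ok.
All examples now run through 3 states with every (state, symbol) defined. Accept strings end in {2}, Reject strings end in {0,1}; accept={2}.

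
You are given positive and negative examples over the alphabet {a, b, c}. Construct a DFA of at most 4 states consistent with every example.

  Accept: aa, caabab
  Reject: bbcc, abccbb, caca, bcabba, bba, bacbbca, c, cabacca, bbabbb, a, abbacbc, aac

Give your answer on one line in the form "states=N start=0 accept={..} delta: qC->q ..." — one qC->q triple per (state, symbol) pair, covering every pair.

State merging on the prefix tree: take the shortest (then alphabetical) example prefix whose next move is undefined and point that move at state 0, else 1, else 2, ...; a target is out if some Accept/Reject pair would then sit in one state with the same input left (inseparable). If every existing state is out, open a new one.
a: 0a undefined. 0a->0: no, aa/a meet in 0. Open state 1: 0a->1.
b: 0b undefined. 0b->0: ok.
c: 0c undefined. 0c->0: ok.
aa: 1a undefined. 1a->0: no, aa/bbcc meet in 0. 1a->1: no, aa/bba meet in 1. Open state 2: 1a->2.
ab: 1b undefined. 1b->0: ok.
aac: 2c undefined. 2c->0: ok.
bac: 1c undefined. 1c->0: ok.
caab: 2b undefined. 2b->0: no, caabab/bbcc meet in 0. 2b->1: no, caabab/caca meet in 1. 2b->2: ok.
caaba: 2a undefined. 2a->0: no, caabab/bbcc meet in 0. 2a->1: no, caabab/bbcc meet in 0. 2a->2: ok.
All examples now run through 3 states with every (state, symbol) defined. Accept strings end in {2}, Reject strings end in {0,1}; accept={2}.

states=3 start=0 accept={2} delta: 0a->1 0b->0 0c->0 1a->2 1b->0 1c->0 2a->2 2b->2 2c->0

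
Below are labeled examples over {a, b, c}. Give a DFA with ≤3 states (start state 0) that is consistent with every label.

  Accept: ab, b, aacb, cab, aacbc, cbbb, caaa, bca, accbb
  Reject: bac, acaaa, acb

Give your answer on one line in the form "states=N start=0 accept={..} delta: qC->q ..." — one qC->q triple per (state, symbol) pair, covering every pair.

states=3 start=0 accept={0,1} delta: 0a->1 0b->0 0c->0 1a->0 1b->0 1c->2 2a->2 2b->2 2c->0

State merging on the prefix tree: take the shortest (then alphabetical) example prefix whose next move is undefined and point that move at state 0, else 1, else 2, ...; a target is out if some Accept/Reject pair would then sit in one state with the same input left (inseparable). If every existing state is out, open a new one.
a: 0a undefined. 0a->0: no, aacb/acb meet in 0 with "cb" left. Open state 1: 0a->1.
b: 0b undefined. 0b->0: ok.
c: 0c undefined. 0c->0: ok.
aa: 1a undefined. 1a->0: ok.
ab: 1b undefined. 1b->0: ok.
ac: 1c undefined. 1c->0: no, ab/bac meet in 0. 1c->1: no, ab/acaaa meet in 0. Open state 2: 1c->2.
aca: 2a undefined. 2a->0: no, ab/acaaa meet in 0. 2a->1: no, caaa/acaaa meet in 1. 2a->2: ok.
acb: 2b undefined. 2b->0: no, ab/acb meet in 0. 2b->1: no, caaa/acb meet in 1. 2b->2: ok.
acc: 2c undefined. 2c->0: ok.
All examples now run through 3 states with every (state, symbol) defined. Accept strings end in {0,1}, Reject strings end in {2}; accept={0,1}.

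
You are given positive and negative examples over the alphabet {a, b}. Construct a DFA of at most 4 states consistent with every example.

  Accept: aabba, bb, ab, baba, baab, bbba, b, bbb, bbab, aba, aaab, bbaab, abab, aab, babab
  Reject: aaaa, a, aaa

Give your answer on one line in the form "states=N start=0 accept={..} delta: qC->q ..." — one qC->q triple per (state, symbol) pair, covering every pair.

Fold the examples into a partial DFA from state 0: repeatedly fix the first undefined (state, symbol) met by the shortest-then-alphabetical prefix, trying targets in increasing order and rejecting any under which an Accept and a Reject string meet in one state with the same remainder; add a state when all current targets are rejected. Accepting states are where Accept strings end.
a: 0a undefined. 0a->0: ok.
b: 0b undefined. 0b->0: no, aabba/aaaa meet in 0. Open state 1: 0b->1.
ba: 1a undefined. 1a->0: no, baba/aaaa meet in 0. 1a->1: ok.
bb: 1b undefined. 1b->0: no, aabba/aaaa meet in 0. 1b->1: ok.
All examples now run through 2 states with every (state, symbol) defined. Accept strings end in {1}, Reject strings end in {0}; accept={1}.

states=2 start=0 accept={1} delta: 0a->0 0b->1 1a->1 1b->1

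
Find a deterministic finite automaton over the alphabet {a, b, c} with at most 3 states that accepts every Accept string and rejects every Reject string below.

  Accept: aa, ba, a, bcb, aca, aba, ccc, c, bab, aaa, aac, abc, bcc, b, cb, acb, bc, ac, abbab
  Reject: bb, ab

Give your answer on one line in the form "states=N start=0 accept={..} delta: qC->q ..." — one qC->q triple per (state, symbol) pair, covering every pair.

states=3 start=0 accept={0,1} delta: 0a->1 0b->1 0c->0 1a->0 1b->2 1c->0 2a->0 2b->1 2c->0

State merging on the prefix tree: take the shortest (then alphabetical) example prefix whose next move is undefined and point that move at state 0, else 1, else 2, ...; a target is out if some Accept/Reject pair would then sit in one state with the same input left (inseparable). If every existing state is out, open a new one.
a: 0a undefined. 0a->0: no, b/ab meet in 0 with "b" left. Open state 1: 0a->1.
b: 0b undefined. 0b->0: no, bab/ab meet in 1 with "b" left. 0b->1: ok.
c: 0c undefined. 0c->0: ok.
aa: 1a undefined. 1a->0: ok.
ab: 1b undefined. 1b->0: no, aa/bb meet in 0. 1b->1: no, a/bb meet in 1. Open state 2: 1b->2.
ac: 1c undefined. 1c->0: ok.
aba: 2a undefined. 2a->0: ok.
abb: 2b undefined. 2b->0: no, abbab/bb meet in 2. 2b->1: ok.
abc: 2c undefined. 2c->0: ok.
All examples now run through 3 states with every (state, symbol) defined. Accept strings end in {0,1}, Reject strings end in {2}; accept={0,1}.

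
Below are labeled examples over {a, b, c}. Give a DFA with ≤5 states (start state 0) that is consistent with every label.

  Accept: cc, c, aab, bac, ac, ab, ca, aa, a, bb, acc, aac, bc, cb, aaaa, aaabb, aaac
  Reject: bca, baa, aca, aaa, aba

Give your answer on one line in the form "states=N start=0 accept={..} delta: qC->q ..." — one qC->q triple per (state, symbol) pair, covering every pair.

states=4 start=0 accept={0,1,2} delta: 0a->1 0b->1 0c->0 1a->2 1b->2 1c->2 2a->3 2b->0 2c->0 3a->0 3b->0 3c->0

Grow the machine one transition at a time. Run the examples from 0; the earliest place one falls off (shortest prefix, ties alphabetical) gets sent to the lowest-numbered state that keeps every Accept/Reject pair distinguishable — a pair clashes when both reach the same state with identical unread suffix — and to a fresh state only if none does.
a: 0a undefined. 0a->0: no, ca/aca meet in 0 with "ca" left. Open state 1: 0a->1.
b: 0b undefined. 0b->0: no, ca/bca meet in 0 with "ca" left. 0b->1: ok.
c: 0c undefined. 0c->0: ok.
aa: 1a undefined. 1a->0: no, aab/baa meet in 1. 1a->1: no, ca/baa meet in 1. Open state 2: 1a->2.
ab: 1b undefined. 1b->0: no, ca/aba meet in 1. 1b->1: no, aa/aba meet in 2. 1b->2: ok.
ac: 1c undefined. 1c->0: no, ca/bca meet in 1. 1c->1: no, ab/bca meet in 2. 1c->2: ok.
aaa: 2a undefined. 2a->0: no, cc/bca meet in 0. 2a->1: no, ca/bca meet in 1. 2a->2: no, ac/bca meet in 2. Open state 3: 2a->3.
aab: 2b undefined. 2b->0: ok.
aac: 2c undefined. 2c->0: ok.
aaaa: 3a undefined. 3a->0: ok.
aaab: 3b undefined. 3b->0: ok.
aaac: 3c undefined. 3c->0: ok.
All examples now run through 4 states with every (state, symbol) defined. Accept strings end in {0,1,2}, Reject strings end in {3}; accept={0,1,2}.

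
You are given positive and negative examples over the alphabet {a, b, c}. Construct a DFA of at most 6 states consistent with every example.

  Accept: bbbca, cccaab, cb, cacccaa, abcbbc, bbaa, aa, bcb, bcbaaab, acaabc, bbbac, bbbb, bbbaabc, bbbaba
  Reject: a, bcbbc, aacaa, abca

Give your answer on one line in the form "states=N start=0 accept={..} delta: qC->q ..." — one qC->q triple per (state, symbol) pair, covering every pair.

Fold the examples into a partial DFA from state 0: repeatedly fix the first undefined (state, symbol) met by the shortest-then-alphabetical prefix, trying targets in increasing order and rejecting any under which an Accept and a Reject string meet in one state with the same remainder; add a state when all current targets are rejected. Accepting states are where Accept strings end.
a: 0a undefined. 0a->0: no, abcbbc/bcbbc meet in 0 with "bcbbc" left. Open state 1: 0a->1.
b: 0b undefined. 0b->0: ok.
c: 0c undefined. 0c->0: no, bbbca/a meet in 1. 0c->1: ok.
aa: 1a undefined. 1a->0: no, bbbaabc/a meet in 1. 1a->1: no, bbbca/a meet in 1. Open state 2: 1a->2.
ab: 1b undefined. 1b->0: no, bbbca/abca meet in 2. 1b->1: no, cb/a meet in 1. 1b->2: no, bbbaabc/bcbbc meet in 2 with "bc" left. Open state 3: 1b->3.
ac: 1c undefined. 1c->0: ok.
aac: 2c undefined. 2c->0: no, bbbca/aacaa meet in 2. 2c->1: no, cacccaa/aacaa meet in 2 with "a" left. 2c->2: no, cacccaa/aacaa meet in 2 with "aa" left. 2c->3: ok.
abc: 3c undefined. 3c->0: no, abcbbc/a meet in 1. 3c->1: no, bbbca/abca meet in 2. 3c->2: no, cacccaa/aacaa meet in 3 with "aa" left. 3c->3: no, cacccaa/aacaa meet in 3 with "aa" left. Open state 4: 3c->4.
aaca: 3a undefined. 3a->0: ok.
abca: 4a undefined. 4a->0: no, bbbac/abca meet in 0. 4a->1: ok.
abcb: 4b undefined. 4b->0: no, abcbbc/a meet in 1. 4b->1: ok.
bcbb: 3b undefined. 3b->0: ok.
acaab: 2b undefined. 2b->0: no, acaabc/a meet in 1. 2b->1: no, bcbaaab/a meet in 1. 2b->2: ok.
caccc: 4c undefined. 4c->0: ok.
cccaa: 2a undefined. 2a->0: ok.
All examples now run through 5 states with every (state, symbol) defined. Accept strings end in {0,2,3,4}, Reject strings end in {1}; accept={0,2,3,4}.

states=5 start=0 accept={0,2,3,4} delta: 0a->1 0b->0 0c->1 1a->2 1b->3 1c->0 2a->0 2b->2 2c->3 3a->0 3b->0 3c->4 4a->1 4b->1 4c->0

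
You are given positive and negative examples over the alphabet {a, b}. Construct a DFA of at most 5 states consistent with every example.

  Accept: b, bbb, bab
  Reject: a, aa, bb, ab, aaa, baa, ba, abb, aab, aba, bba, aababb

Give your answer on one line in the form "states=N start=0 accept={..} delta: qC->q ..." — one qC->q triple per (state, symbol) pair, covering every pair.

Fold the examples into a partial DFA from state 0: repeatedly fix the first undefined (state, symbol) met by the shortest-then-alphabetical prefix, trying targets in increasing order and rejecting any under which an Accept and a Reject string meet in one state with the same remainder; add a state when all current targets are rejected. Accepting states are where Accept strings end.
a: 0a undefined. 0a->0: no, b/ab meet in 0 with "b" left. Open state 1: 0a->1.
b: 0b undefined. 0b->0: no, b/bb meet in 0. 0b->1: no, b/a meet in 1. Open state 2: 0b->2.
aa: 1a undefined. 1a->0: no, b/aab meet in 2. 1a->1: ok.
ab: 1b undefined. 1b->0: no, b/abb meet in 2. 1b->1: ok.
ba: 2a undefined. 2a->0: ok.
bb: 2b undefined. 2b->0: ok.
All examples now run through 3 states with every (state, symbol) defined. Accept strings end in {2}, Reject strings end in {0,1}; accept={2}.

states=3 start=0 accept={2} delta: 0a->1 0b->2 1a->1 1b->1 2a->0 2b->0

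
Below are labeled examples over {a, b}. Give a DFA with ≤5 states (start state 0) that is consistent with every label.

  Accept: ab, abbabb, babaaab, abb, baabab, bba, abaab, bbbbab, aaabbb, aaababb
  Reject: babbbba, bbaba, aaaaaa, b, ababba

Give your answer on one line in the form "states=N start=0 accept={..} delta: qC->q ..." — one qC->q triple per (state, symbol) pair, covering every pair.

states=4 start=0 accept={1,2} delta: 0a->1 0b->0 1a->0 1b->2 2a->3 2b->2 3a->2 3b->1

Grow the machine one transition at a time. Run the examples from 0; the earliest place one falls off (shortest prefix, ties alphabetical) gets sent to the lowest-numbered state that keeps every Accept/Reject pair distinguishable — a pair clashes when both reach the same state with identical unread suffix — and to a fresh state only if none does.
a: 0a undefined. 0a->0: no, ab/b meet in 0 with "b" left. Open state 1: 0a->1.
b: 0b undefined. 0b->0: ok.
aa: 1a undefined. 1a->0: ok.
ab: 1b undefined. 1b->0: no, ab/aaaaaa meet in 0. 1b->1: no, ab/ababba meet in 1. Open state 2: 1b->2.
aba: 2a undefined. 2a->0: no, babaaab/bbaba meet in 0. 2a->1: no, bba/bbaba meet in 1. 2a->2: no, ab/bbaba meet in 2. Open state 3: 2a->3.
abb: 2b undefined. 2b->0: no, abbabb/aaaaaa meet in 0. 2b->1: no, abbabb/babbbba meet in 0. 2b->2: ok.
abaa: 3a undefined. 3a->0: no, abaab/aaaaaa meet in 0. 3a->1: no, babaaab/aaaaaa meet in 0. 3a->2: ok.
abab: 3b undefined. 3b->0: no, abbabb/aaaaaa meet in 0. 3b->1: ok.
All examples now run through 4 states with every (state, symbol) defined. Accept strings end in {1,2}, Reject strings end in {0,3}; accept={1,2}.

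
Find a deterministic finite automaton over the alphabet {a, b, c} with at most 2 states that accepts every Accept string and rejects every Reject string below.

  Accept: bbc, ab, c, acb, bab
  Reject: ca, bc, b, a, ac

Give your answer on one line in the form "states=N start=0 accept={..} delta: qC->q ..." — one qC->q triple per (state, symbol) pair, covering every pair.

Grow the machine one transition at a time. Run the examples from 0; the earliest place one falls off (shortest prefix, ties alphabetical) gets sent to the lowest-numbered state that keeps every Accept/Reject pair distinguishable — a pair clashes when both reach the same state with identical unread suffix — and to a fresh state only if none does.
a: 0a undefined. 0a->0: no, ab/b meet in 0 with "b" left. Open state 1: 0a->1.
b: 0b undefined. 0b->0: no, bbc/bc meet in 0 with "c" left. 0b->1: ok.
c: 0c undefined. 0c->0: ok.
ab: 1b undefined. 1b->0: ok.
ac: 1c undefined. 1c->0: no, bbc/bc meet in 0. 1c->1: ok.
ba: 1a undefined. 1a->0: no, bab/ca meet in 1. 1a->1: ok.
All examples now run through 2 states with every (state, symbol) defined. Accept strings end in {0}, Reject strings end in {1}; accept={0}.

states=2 start=0 accept={0} delta: 0a->1 0b->1 0c->0 1a->1 1b->0 1c->1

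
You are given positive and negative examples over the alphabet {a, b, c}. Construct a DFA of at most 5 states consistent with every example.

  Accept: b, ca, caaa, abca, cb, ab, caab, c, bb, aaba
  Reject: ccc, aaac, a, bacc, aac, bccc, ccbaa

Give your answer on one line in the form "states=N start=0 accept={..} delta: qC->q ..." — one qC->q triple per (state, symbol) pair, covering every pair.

states=4 start=0 accept={0,2} delta: 0a->1 0b->0 0c->2 1a->1 1b->2 1c->1 2a->2 2b->0 2c->3 3a->0 3b->0 3c->1

Fold the examples into a partial DFA from state 0: repeatedly fix the first undefined (state, symbol) met by the shortest-then-alphabetical prefix, trying targets in increasing order and rejecting any under which an Accept and a Reject string meet in one state with the same remainder; add a state when all current targets are rejected. Accepting states are where Accept strings end.
a: 0a undefined. 0a->0: no, c/aaac meet in 0 with "c" left. Open state 1: 0a->1.
b: 0b undefined. 0b->0: ok.
c: 0c undefined. 0c->0: no, b/ccc meet in 0. 0c->1: no, c/a meet in 1. Open state 2: 0c->2.
aa: 1a undefined. 1a->0: no, c/aac meet in 2. 1a->1: ok.
ab: 1b undefined. 1b->0: no, aaba/a meet in 1. 1b->1: no, ab/a meet in 1. 1b->2: ok.
ca: 2a undefined. 2a->0: no, caaa/a meet in 1. 2a->1: no, ca/a meet in 1. 2a->2: ok.
cb: 2b undefined. 2b->0: ok.
cc: 2c undefined. 2c->0: no, ca/ccc meet in 2. 2c->1: no, ca/ccbaa meet in 2. 2c->2: no, ca/ccc meet in 2. Open state 3: 2c->3.
aac: 1c undefined. 1c->0: no, b/aaac meet in 0. 1c->1: ok.
ccb: 3b undefined. 3b->0: ok.
ccc: 3c undefined. 3c->0: no, b/ccc meet in 0. 3c->1: ok.
abca: 3a undefined. 3a->0: ok.
All examples now run through 4 states with every (state, symbol) defined. Accept strings end in {0,2}, Reject strings end in {1}; accept={0,2}.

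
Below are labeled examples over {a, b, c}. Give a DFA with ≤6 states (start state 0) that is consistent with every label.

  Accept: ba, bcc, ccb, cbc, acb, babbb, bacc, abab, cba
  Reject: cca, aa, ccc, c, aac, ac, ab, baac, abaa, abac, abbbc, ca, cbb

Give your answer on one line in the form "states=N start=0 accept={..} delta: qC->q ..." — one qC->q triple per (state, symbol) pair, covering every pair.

State merging on the prefix tree: take the shortest (then alphabetical) example prefix whose next move is undefined and point that move at state 0, else 1, else 2, ...; a target is out if some Accept/Reject pair would then sit in one state with the same input left (inseparable). If every existing state is out, open a new one.
a: 0a undefined. 0a->0: ok.
b: 0b undefined. 0b->0: no, ba/aa meet in 0. Open state 1: 0b->1.
c: 0c undefined. 0c->0: no, ccb/ab meet in 1. 0c->1: no, ba/ca meet in 1 with "a" left. Open state 2: 0c->2.
ba: 1a undefined. 1a->0: no, ba/aa meet in 0. 1a->1: no, ba/ab meet in 1. 1a->2: no, ba/c meet in 2. Open state 3: 1a->3.
bc: 1c undefined. 1c->0: no, bcc/c meet in 2. 1c->1: no, bcc/ab meet in 1. 1c->2: ok.
ca: 2a undefined. 2a->0: ok.
cb: 2b undefined. 2b->0: no, cbc/c meet in 2. 2b->1: no, cbc/c meet in 2. 2b->2: no, acb/c meet in 2. 2b->3: no, cbc/abac meet in 3 with "c" left. Open state 4: 2b->4.
cc: 2c undefined. 2c->0: no, bcc/cca meet in 0. 2c->1: no, ba/cca meet in 3. 2c->2: no, bcc/ccc meet in 2. 2c->3: ok.
abb: 1b undefined. 1b->0: ok.
baa: 3a undefined. 3a->0: ok.
bab: 3b undefined. 3b->0: no, ccb/cca meet in 0. 3b->1: no, ccb/ab meet in 1. 3b->2: no, ccb/c meet in 2. 3b->3: ok.
bac: 3c undefined. 3c->0: no, bacc/c meet in 2. 3c->1: no, bacc/c meet in 2. 3c->2: ok.
cba: 4a undefined. 4a->0: no, cba/cca meet in 0. 4a->1: no, cba/ab meet in 1. 4a->2: no, cba/ccc meet in 2. 4a->3: ok.
cbb: 4b undefined. 4b->0: ok.
cbc: 4c undefined. 4c->0: no, cbc/cca meet in 0. 4c->1: no, cbc/ab meet in 1. 4c->2: no, cbc/ccc meet in 2. 4c->3: ok.
All examples now run through 5 states with every (state, symbol) defined. Accept strings end in {3,4}, Reject strings end in {0,1,2}; accept={3,4}.

states=5 start=0 accept={3,4} delta: 0a->0 0b->1 0c->2 1a->3 1b->0 1c->2 2a->0 2b->4 2c->3 3a->0 3b->3 3c->2 4a->3 4b->0 4c->3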